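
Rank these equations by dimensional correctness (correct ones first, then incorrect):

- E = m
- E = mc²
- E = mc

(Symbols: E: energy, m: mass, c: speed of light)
Dimensionally correct: E = mc²
Dimensionally incorrect: E = m, E = mc
Ordered (correct first, then incorrect): E = mc², E = m, E = mc

- E = m: LHS [L^2 M T^-2], RHS [M] → incorrect ✗
- E = mc²: LHS [L^2 M T^-2], RHS [L^2 M T^-2] → correct ✓
- E = mc: LHS [L^2 M T^-2], RHS [L M T^-1] → incorrect ✗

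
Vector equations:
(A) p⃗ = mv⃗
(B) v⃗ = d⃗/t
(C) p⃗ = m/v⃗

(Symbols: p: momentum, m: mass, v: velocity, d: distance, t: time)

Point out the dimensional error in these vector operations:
(C) p⃗ = m/v⃗

(A) p⃗ = mv⃗: LHS [L M T^-1], RHS [L M T^-1] ✓ — mass (scalar) times velocity (vector)
(B) v⃗ = d⃗/t: LHS [L T^-1], RHS [L T^-1] ✓ — displacement (vector) divided by time (scalar)
(C) p⃗ = m/v⃗: LHS [L M T^-1], RHS [L^-1 M T] ✗ — momentum is mass times velocity; should be mv⃗ (and division by a vector is undefined)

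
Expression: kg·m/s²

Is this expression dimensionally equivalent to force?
Yes

The expression kg·m/s² has dimensions [L M T^-2], which is exactly force [L M T^-2].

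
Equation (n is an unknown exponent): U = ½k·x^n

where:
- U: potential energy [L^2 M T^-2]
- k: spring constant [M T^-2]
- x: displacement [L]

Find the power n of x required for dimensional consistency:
n = 2

U has dimensions [L^2 M T^-2]; x has dimensions [L].
The rest of the RHS has dimensions [M T^-2], so x^n must supply [L^2].
With n = 2: ½k·x^2 has dimensions [L^2 M T^-2], matching the LHS ✓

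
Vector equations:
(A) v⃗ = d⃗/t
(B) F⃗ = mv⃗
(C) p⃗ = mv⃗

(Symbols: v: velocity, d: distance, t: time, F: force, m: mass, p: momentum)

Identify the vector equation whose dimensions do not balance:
(B) F⃗ = mv⃗

(A) v⃗ = d⃗/t: LHS [L T^-1], RHS [L T^-1] ✓ — displacement (vector) divided by time (scalar)
(B) F⃗ = mv⃗: LHS [L M T^-2], RHS [L M T^-1] ✗ — mass times velocity is momentum, not force; should be ma⃗
(C) p⃗ = mv⃗: LHS [L M T^-1], RHS [L M T^-1] ✓ — mass (scalar) times velocity (vector)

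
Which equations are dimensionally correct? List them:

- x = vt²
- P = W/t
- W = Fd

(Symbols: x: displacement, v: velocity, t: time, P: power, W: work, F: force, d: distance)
Dimensionally correct: P = W/t, W = Fd
Dimensionally incorrect: x = vt²
Ordered (correct first, then incorrect): P = W/t, W = Fd, x = vt²

- x = vt²: LHS [L], RHS [L T] → incorrect ✗
- P = W/t: LHS [L^2 M T^-3], RHS [L^2 M T^-3] → correct ✓
- W = Fd: LHS [L^2 M T^-2], RHS [L^2 M T^-2] → correct ✓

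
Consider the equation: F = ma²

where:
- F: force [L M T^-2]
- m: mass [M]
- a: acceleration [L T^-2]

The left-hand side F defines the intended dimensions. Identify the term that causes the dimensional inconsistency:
The right-hand side term ma²

F has dimensions [L M T^-2], but ma² has dimensions [L^2 M T^-4], so the term ma² is dimensionally wrong for F.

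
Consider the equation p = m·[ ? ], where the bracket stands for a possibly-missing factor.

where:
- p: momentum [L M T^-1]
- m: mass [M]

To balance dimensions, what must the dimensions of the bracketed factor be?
[L T^-1] — velocity (e.g. v)

p has dimensions [L M T^-1]; m has dimensions [M].
The bracketed factor must supply [L M T^-1] / [M] = [L T^-1].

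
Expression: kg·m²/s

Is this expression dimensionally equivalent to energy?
No

The expression kg·m²/s has dimensions [L^2 M T^-1], but energy has dimensions [L^2 M T^-2].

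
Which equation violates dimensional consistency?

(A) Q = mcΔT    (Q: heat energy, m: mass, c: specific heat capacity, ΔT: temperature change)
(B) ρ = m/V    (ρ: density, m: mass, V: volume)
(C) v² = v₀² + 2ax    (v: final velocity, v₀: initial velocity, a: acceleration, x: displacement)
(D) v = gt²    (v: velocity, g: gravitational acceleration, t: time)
(D) v = gt²

The equation (D) v = gt² is dimensionally incorrect.

LHS (v): [L T^-1]
RHS (gt²): [L] ✗

The dimensions do not match. The other three equations balance.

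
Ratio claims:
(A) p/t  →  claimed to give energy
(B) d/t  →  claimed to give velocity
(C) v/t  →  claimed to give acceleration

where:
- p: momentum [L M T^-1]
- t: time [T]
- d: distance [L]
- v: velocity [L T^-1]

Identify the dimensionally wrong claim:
(A) p/t does not give energy

(A) p/t: [L M T^-2] ≠ energy [L^2 M T^-2] ✗
(B) d/t: [L T^-1] = velocity [L T^-1] ✓
(C) v/t: [L T^-2] = acceleration [L T^-2] ✓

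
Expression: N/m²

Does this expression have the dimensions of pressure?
Yes

The expression N/m² has dimensions [L^-1 M T^-2], which is exactly pressure [L^-1 M T^-2].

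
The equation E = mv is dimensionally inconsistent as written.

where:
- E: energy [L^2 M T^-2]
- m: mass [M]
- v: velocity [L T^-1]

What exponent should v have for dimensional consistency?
The exponent of v should be 2: E = mv^2

The LHS E has dimensions [L^2 M T^-2]; v has dimensions [L T^-1].
As written, the RHS mv (exponent 1 on v) has dimensions [L M T^-1], which does not match.
With exponent 2, the RHS mv^2 has dimensions [L^2 M T^-2], matching the LHS.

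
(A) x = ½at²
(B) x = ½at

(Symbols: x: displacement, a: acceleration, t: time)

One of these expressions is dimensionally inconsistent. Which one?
(B)

(A) x = ½at²: LHS [L], RHS [L] ✓
(B) x = ½at: LHS [L], RHS [L T^-1] ✗

Expression (B) x = ½at is dimensionally incorrect.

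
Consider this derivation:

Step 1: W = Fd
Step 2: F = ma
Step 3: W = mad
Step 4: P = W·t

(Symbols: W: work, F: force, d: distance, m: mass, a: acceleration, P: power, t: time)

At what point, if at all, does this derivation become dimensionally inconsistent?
Step 4

Step 1: W = Fd → LHS [L^2 M T^-2], RHS [L^2 M T^-2] ✓
Step 2: F = ma → LHS [L M T^-2], RHS [L M T^-2] ✓
Step 3: W = mad → LHS [L^2 M T^-2], RHS [L^2 M T^-2] ✓
Step 4: P = W·t → LHS [L^2 M T^-3], RHS [L^2 M T^-1] ✗

The first dimensional inconsistency appears in step 4: P = W·t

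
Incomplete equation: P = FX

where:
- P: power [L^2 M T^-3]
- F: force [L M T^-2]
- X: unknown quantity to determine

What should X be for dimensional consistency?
X = v (velocity), dimensions [L T^-1]

P has dimensions [L^2 M T^-3]; the rest of the RHS (F) has dimensions [L M T^-2].
So X must have dimensions [L T^-1] — X = v (velocity).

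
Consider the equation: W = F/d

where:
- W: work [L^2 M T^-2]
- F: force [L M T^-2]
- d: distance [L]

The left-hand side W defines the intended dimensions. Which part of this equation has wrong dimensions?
The right-hand side term F/d

W has dimensions [L^2 M T^-2], but F/d has dimensions [M T^-2], so the term F/d is dimensionally wrong for W.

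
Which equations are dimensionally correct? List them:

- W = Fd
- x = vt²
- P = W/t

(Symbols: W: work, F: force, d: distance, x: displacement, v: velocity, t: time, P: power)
Dimensionally correct: W = Fd, P = W/t
Dimensionally incorrect: x = vt²
Ordered (correct first, then incorrect): W = Fd, P = W/t, x = vt²

- W = Fd: LHS [L^2 M T^-2], RHS [L^2 M T^-2] → correct ✓
- x = vt²: LHS [L], RHS [L T] → incorrect ✗
- P = W/t: LHS [L^2 M T^-3], RHS [L^2 M T^-3] → correct ✓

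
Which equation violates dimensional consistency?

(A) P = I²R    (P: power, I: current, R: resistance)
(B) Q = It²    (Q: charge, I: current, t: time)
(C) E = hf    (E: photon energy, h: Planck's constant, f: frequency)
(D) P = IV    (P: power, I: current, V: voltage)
(B) Q = It²

The equation (B) Q = It² is dimensionally incorrect.

LHS (Q): [I T]
RHS (It²): [I T^2] ✗

The dimensions do not match. The other three equations balance.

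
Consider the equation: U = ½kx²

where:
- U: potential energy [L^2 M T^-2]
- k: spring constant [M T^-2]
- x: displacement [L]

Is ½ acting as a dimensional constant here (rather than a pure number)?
No

U has dimensions [L^2 M T^-2] and kx² already has dimensions [L^2 M T^-2], so the equation balances without ½ contributing any dimensions. ½ is a pure (dimensionless) number; changing or removing it would not affect dimensional consistency.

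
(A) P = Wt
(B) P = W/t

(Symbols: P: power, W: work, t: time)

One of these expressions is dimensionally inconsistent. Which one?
(A)

(A) P = Wt: LHS [L^2 M T^-3], RHS [L^2 M T^-1] ✗
(B) P = W/t: LHS [L^2 M T^-3], RHS [L^2 M T^-3] ✓

Expression (A) P = Wt is dimensionally incorrect.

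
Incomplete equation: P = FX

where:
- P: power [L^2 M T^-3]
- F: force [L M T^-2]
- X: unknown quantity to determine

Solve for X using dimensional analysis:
X = v (velocity), dimensions [L T^-1]

P has dimensions [L^2 M T^-3]; the rest of the RHS (F) has dimensions [L M T^-2].
So X must have dimensions [L T^-1] — X = v (velocity).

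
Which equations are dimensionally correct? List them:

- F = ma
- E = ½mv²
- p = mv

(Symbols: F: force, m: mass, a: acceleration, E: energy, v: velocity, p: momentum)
Dimensionally correct: F = ma, E = ½mv², p = mv
Dimensionally incorrect: none
Ordered (correct first, then incorrect): F = ma, E = ½mv², p = mv

- F = ma: LHS [L M T^-2], RHS [L M T^-2] → correct ✓
- E = ½mv²: LHS [L^2 M T^-2], RHS [L^2 M T^-2] → correct ✓
- p = mv: LHS [L M T^-1], RHS [L M T^-1] → correct ✓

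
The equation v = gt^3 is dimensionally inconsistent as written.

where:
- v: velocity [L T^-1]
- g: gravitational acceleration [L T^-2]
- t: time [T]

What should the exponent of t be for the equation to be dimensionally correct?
The exponent of t should be 1: v = gt

The LHS v has dimensions [L T^-1]; t has dimensions [T].
As written, the RHS gt^3 (exponent 3 on t) has dimensions [L T], which does not match.
With exponent 1, the RHS gt has dimensions [L T^-1], matching the LHS.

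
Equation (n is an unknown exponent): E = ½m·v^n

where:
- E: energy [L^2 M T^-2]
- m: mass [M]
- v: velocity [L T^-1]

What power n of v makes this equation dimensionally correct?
n = 2

E has dimensions [L^2 M T^-2]; v has dimensions [L T^-1].
The rest of the RHS has dimensions [M], so v^n must supply [L^2 T^-2].
With n = 2: ½m·v^2 has dimensions [L^2 M T^-2], matching the LHS ✓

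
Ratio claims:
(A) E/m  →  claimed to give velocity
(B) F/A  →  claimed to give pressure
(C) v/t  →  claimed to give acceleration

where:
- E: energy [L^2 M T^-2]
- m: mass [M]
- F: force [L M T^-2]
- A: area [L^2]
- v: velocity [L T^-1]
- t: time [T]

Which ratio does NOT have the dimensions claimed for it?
(A) E/m does not give velocity

(A) E/m: [L^2 T^-2] ≠ velocity [L T^-1] ✗
(B) F/A: [L^-1 M T^-2] = pressure [L^-1 M T^-2] ✓
(C) v/t: [L T^-2] = acceleration [L T^-2] ✓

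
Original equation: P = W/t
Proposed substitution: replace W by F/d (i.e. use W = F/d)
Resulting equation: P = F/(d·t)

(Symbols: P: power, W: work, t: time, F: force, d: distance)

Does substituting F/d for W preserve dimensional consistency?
No

[W] = [L^2 M T^-2] and [F/d] = [M T^-2]. These differ, so the substitution replaces a quantity by one of different dimensions and the result P = F/(d·t) has LHS [L^2 M T^-3] vs RHS [M T^-3] — inconsistent.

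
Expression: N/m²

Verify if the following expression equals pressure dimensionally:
Yes

The expression N/m² has dimensions [L^-1 M T^-2], which is exactly pressure [L^-1 M T^-2].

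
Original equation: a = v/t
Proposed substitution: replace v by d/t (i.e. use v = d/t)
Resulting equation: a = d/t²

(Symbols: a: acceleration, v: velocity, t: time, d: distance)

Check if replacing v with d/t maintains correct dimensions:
Yes

[v] = [L T^-1] and [d/t] = [L T^-1]. These match, so the substitution replaces a quantity by one of the same dimensions and the result a = d/t² has LHS [L T^-2] vs RHS [L T^-2] — still consistent.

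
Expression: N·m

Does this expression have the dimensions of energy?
Yes

The expression N·m has dimensions [L^2 M T^-2], which is exactly energy [L^2 M T^-2].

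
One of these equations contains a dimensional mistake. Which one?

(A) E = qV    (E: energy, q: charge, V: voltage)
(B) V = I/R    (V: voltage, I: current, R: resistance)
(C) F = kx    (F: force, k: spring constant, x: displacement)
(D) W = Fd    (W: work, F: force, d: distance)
(B) V = I/R

The equation (B) V = I/R is dimensionally incorrect.

LHS (V): [I^-1 L^2 M T^-3]
RHS (I/R): [I^3 L^-2 M^-1 T^3] ✗

The dimensions do not match. The other three equations balance.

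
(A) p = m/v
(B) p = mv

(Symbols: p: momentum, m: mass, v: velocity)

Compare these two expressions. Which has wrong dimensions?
(A)

(A) p = m/v: LHS [L M T^-1], RHS [L^-1 M T] ✗
(B) p = mv: LHS [L M T^-1], RHS [L M T^-1] ✓

Expression (A) p = m/v is dimensionally incorrect.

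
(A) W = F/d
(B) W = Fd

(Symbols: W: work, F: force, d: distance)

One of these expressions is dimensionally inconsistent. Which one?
(A)

(A) W = F/d: LHS [L^2 M T^-2], RHS [M T^-2] ✗
(B) W = Fd: LHS [L^2 M T^-2], RHS [L^2 M T^-2] ✓

Expression (A) W = F/d is dimensionally incorrect.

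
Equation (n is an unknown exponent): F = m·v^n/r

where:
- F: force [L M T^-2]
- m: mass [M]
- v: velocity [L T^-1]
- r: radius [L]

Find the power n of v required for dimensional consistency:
n = 2

F has dimensions [L M T^-2]; v has dimensions [L T^-1].
The rest of the RHS has dimensions [L^-1 M], so v^n must supply [L^2 T^-2].
With n = 2: m·v^2/r has dimensions [L M T^-2], matching the LHS ✓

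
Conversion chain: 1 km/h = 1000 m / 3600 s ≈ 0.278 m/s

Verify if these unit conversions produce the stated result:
The chain is correct (no errors).

Correct: 1 km = 1000 m, 1 h = 3600 s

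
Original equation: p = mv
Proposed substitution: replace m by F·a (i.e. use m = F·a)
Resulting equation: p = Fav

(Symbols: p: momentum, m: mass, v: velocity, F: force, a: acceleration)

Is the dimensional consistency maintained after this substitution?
No

[m] = [M] and [F·a] = [L^2 M T^-4]. These differ, so the substitution replaces a quantity by one of different dimensions and the result p = Fav has LHS [L M T^-1] vs RHS [L^3 M T^-5] — inconsistent.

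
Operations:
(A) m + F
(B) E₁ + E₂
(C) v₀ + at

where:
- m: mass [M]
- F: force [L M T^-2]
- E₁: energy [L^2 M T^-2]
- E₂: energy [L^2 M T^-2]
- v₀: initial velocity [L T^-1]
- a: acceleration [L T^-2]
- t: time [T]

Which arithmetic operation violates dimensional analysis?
(A) m + F

(A) m + F: m [M] and F [L M T^-2] — different dimensions cannot be added/subtracted ✗
(B) E₁ + E₂: E₁ [L^2 M T^-2] and E₂ [L^2 M T^-2] — same dimensions ✓
(C) v₀ + at: v₀ [L T^-1] and at [L T^-1] — same dimensions ✓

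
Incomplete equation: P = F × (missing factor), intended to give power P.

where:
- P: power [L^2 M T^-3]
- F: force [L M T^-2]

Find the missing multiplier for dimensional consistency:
v (velocity), dimensions [L T^-1]

P has dimensions [L^2 M T^-3] and F has dimensions [L M T^-2].
The missing factor must have dimensions [L^2 M T^-3] / [L M T^-2] = [L T^-1], i.e. velocity (v).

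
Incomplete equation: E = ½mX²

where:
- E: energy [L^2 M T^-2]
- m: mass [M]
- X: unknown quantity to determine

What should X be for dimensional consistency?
X = v (velocity), dimensions [L T^-1]

E has dimensions [L^2 M T^-2]; the rest of the RHS (½m) has dimensions [M].
So X² must have dimensions [L^2 T^-2], i.e. X has dimensions [L T^-1] — X = v (velocity).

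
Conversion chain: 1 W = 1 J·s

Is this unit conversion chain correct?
The chain is incorrect (it contains an error).

Incorrect: Watt is J/s, not J·s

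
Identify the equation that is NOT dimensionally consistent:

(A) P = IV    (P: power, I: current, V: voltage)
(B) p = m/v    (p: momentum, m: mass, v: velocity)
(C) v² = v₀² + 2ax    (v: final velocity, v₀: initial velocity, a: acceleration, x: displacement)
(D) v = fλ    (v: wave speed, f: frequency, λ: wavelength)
(B) p = m/v

The equation (B) p = m/v is dimensionally incorrect.

LHS (p): [L M T^-1]
RHS (m/v): [L^-1 M T] ✗

The dimensions do not match. The other three equations balance.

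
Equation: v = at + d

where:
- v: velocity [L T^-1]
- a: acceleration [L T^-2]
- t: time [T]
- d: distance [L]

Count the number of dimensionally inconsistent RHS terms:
1

LHS v: [L T^-1]
- at: [L T^-1] ✓
- d: [L] ✗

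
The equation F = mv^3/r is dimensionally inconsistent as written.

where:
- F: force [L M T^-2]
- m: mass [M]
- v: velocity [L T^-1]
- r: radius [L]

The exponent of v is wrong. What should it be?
The exponent of v should be 2: F = mv^2/r

The LHS F has dimensions [L M T^-2]; v has dimensions [L T^-1].
As written, the RHS mv^3/r (exponent 3 on v) has dimensions [L^2 M T^-3], which does not match.
With exponent 2, the RHS mv^2/r has dimensions [L M T^-2], matching the LHS.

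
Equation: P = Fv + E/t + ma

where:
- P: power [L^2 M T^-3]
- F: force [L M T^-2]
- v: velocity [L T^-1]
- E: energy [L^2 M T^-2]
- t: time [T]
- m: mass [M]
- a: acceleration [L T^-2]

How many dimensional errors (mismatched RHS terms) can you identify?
1

LHS P: [L^2 M T^-3]
- Fv: [L^2 M T^-3] ✓
- E/t: [L^2 M T^-3] ✓
- ma: [L M T^-2] ✗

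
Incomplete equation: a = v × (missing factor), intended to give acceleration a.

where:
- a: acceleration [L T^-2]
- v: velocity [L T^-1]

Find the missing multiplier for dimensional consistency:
1/t (inverse time), dimensions [T^-1]

a has dimensions [L T^-2] and v has dimensions [L T^-1].
The missing factor must have dimensions [L T^-2] / [L T^-1] = [T^-1], i.e. inverse time (1/t).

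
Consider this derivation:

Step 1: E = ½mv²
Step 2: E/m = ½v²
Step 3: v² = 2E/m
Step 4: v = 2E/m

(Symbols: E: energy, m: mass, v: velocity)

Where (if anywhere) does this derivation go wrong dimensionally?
Step 4

Step 1: E = ½mv² → LHS [L^2 M T^-2], RHS [L^2 M T^-2] ✓
Step 2: E/m = ½v² → LHS [L^2 T^-2], RHS [L^2 T^-2] ✓
Step 3: v² = 2E/m → LHS [L^2 T^-2], RHS [L^2 T^-2] ✓
Step 4: v = 2E/m → LHS [L T^-1], RHS [L^2 T^-2] ✗

The first dimensional inconsistency appears in step 4: v = 2E/m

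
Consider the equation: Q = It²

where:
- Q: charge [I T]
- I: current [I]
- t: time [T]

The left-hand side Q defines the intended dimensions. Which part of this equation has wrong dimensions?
The right-hand side term It²

Q has dimensions [I T], but It² has dimensions [I T^2], so the term It² is dimensionally wrong for Q.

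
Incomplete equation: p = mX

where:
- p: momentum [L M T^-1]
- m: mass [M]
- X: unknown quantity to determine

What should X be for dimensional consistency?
X = v (velocity), dimensions [L T^-1]

p has dimensions [L M T^-1]; the rest of the RHS (m) has dimensions [M].
So X must have dimensions [L T^-1] — X = v (velocity).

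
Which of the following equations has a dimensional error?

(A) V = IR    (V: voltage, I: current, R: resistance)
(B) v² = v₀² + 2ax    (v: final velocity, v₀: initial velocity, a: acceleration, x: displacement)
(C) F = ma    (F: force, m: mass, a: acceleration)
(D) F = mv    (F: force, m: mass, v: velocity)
(D) F = mv

The equation (D) F = mv is dimensionally incorrect.

LHS (F): [L M T^-2]
RHS (mv): [L M T^-1] ✗

The dimensions do not match. The other three equations balance.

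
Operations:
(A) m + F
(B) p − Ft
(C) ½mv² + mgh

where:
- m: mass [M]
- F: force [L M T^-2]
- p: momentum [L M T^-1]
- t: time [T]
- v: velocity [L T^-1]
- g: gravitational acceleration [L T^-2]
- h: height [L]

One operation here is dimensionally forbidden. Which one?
(A) m + F

(A) m + F: m [M] and F [L M T^-2] — different dimensions cannot be added/subtracted ✗
(B) p − Ft: p [L M T^-1] and Ft [L M T^-1] — same dimensions ✓
(C) ½mv² + mgh: ½mv² [L^2 M T^-2] and mgh [L^2 M T^-2] — same dimensions ✓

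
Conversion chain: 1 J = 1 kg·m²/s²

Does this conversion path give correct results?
The chain is correct (no errors).

Correct: Joule is defined as kg·m²/s²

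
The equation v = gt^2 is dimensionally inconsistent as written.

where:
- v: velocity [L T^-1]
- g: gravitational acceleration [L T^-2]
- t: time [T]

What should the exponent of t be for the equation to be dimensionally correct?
The exponent of t should be 1: v = gt

The LHS v has dimensions [L T^-1]; t has dimensions [T].
As written, the RHS gt^2 (exponent 2 on t) has dimensions [L], which does not match.
With exponent 1, the RHS gt has dimensions [L T^-1], matching the LHS.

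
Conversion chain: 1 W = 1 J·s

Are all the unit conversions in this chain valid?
The chain is incorrect (it contains an error).

Incorrect: Watt is J/s, not J·s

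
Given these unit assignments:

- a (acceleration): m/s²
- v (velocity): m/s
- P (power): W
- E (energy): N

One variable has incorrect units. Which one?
E

The variable E (energy) should have units J, not N.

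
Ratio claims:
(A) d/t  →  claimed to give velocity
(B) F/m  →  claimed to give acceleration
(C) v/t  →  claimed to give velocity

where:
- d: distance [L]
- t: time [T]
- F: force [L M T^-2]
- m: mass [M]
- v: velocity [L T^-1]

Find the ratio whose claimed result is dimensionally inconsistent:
(C) v/t does not give velocity

(A) d/t: [L T^-1] = velocity [L T^-1] ✓
(B) F/m: [L T^-2] = acceleration [L T^-2] ✓
(C) v/t: [L T^-2] ≠ velocity [L T^-1] ✗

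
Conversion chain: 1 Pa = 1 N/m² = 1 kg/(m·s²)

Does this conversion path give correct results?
The chain is correct (no errors).

Correct: Pascal is Newton per square meter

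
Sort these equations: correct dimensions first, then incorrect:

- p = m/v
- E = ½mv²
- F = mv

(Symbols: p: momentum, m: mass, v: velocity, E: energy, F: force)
Dimensionally correct: E = ½mv²
Dimensionally incorrect: p = m/v, F = mv
Ordered (correct first, then incorrect): E = ½mv², p = m/v, F = mv

- p = m/v: LHS [L M T^-1], RHS [L^-1 M T] → incorrect ✗
- E = ½mv²: LHS [L^2 M T^-2], RHS [L^2 M T^-2] → correct ✓
- F = mv: LHS [L M T^-2], RHS [L M T^-1] → incorrect ✗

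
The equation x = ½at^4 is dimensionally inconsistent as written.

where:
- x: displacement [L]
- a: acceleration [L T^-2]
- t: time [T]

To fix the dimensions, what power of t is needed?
The exponent of t should be 2: x = ½at^2

The LHS x has dimensions [L]; t has dimensions [T].
As written, the RHS ½at^4 (exponent 4 on t) has dimensions [L T^2], which does not match.
With exponent 2, the RHS ½at^2 has dimensions [L], matching the LHS.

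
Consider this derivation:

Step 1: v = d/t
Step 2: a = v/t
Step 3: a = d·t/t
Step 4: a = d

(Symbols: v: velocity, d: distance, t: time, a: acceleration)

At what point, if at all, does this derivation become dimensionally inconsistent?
Step 3

Step 1: v = d/t → LHS [L T^-1], RHS [L T^-1] ✓
Step 2: a = v/t → LHS [L T^-2], RHS [L T^-2] ✓
Step 3: a = d·t/t → LHS [L T^-2], RHS [L] ✗

The first dimensional inconsistency appears in step 3: a = d·t/t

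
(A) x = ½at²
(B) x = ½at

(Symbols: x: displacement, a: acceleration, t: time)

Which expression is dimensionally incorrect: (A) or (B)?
(B)

(A) x = ½at²: LHS [L], RHS [L] ✓
(B) x = ½at: LHS [L], RHS [L T^-1] ✗

Expression (B) x = ½at is dimensionally incorrect.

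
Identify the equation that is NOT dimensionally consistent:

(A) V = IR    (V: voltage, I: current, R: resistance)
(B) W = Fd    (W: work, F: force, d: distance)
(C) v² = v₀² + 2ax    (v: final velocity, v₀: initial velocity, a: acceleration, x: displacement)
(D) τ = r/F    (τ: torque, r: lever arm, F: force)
(D) τ = r/F

The equation (D) τ = r/F is dimensionally incorrect.

LHS (τ): [L^2 M T^-2]
RHS (r/F): [M^-1 T^2] ✗

The dimensions do not match. The other three equations balance.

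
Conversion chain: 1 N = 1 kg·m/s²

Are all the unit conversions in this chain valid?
The chain is correct (no errors).

Correct: Newton is defined as kg·m/s²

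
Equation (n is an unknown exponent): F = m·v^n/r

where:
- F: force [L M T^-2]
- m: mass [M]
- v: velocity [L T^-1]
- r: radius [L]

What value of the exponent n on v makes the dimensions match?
n = 2

F has dimensions [L M T^-2]; v has dimensions [L T^-1].
The rest of the RHS has dimensions [L^-1 M], so v^n must supply [L^2 T^-2].
With n = 2: m·v^2/r has dimensions [L M T^-2], matching the LHS ✓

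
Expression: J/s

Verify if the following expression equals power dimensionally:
Yes

The expression J/s has dimensions [L^2 M T^-3], which is exactly power [L^2 M T^-3].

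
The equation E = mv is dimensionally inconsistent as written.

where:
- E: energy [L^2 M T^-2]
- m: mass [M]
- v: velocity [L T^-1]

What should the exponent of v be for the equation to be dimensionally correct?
The exponent of v should be 2: E = mv^2

The LHS E has dimensions [L^2 M T^-2]; v has dimensions [L T^-1].
As written, the RHS mv (exponent 1 on v) has dimensions [L M T^-1], which does not match.
With exponent 2, the RHS mv^2 has dimensions [L^2 M T^-2], matching the LHS.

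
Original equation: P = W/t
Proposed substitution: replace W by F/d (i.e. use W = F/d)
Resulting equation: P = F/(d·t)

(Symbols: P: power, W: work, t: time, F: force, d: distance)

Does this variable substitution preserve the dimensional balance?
No

[W] = [L^2 M T^-2] and [F/d] = [M T^-2]. These differ, so the substitution replaces a quantity by one of different dimensions and the result P = F/(d·t) has LHS [L^2 M T^-3] vs RHS [M T^-3] — inconsistent.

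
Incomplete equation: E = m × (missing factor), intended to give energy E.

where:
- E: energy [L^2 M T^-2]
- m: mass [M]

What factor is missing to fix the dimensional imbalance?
v² (velocity squared), dimensions [L^2 T^-2]

E has dimensions [L^2 M T^-2] and m has dimensions [M].
The missing factor must have dimensions [L^2 M T^-2] / [M] = [L^2 T^-2], i.e. velocity squared (v²).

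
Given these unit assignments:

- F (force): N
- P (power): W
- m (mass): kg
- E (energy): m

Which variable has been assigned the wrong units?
E

The variable E (energy) should have units J, not m.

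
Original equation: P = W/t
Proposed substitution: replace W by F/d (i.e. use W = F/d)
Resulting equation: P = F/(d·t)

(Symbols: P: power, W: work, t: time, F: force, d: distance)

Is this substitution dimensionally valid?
No

[W] = [L^2 M T^-2] and [F/d] = [M T^-2]. These differ, so the substitution replaces a quantity by one of different dimensions and the result P = F/(d·t) has LHS [L^2 M T^-3] vs RHS [M T^-3] — inconsistent.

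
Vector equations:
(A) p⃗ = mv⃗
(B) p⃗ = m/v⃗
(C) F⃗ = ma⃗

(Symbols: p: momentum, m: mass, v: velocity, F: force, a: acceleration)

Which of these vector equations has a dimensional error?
(B) p⃗ = m/v⃗

(A) p⃗ = mv⃗: LHS [L M T^-1], RHS [L M T^-1] ✓ — mass (scalar) times velocity (vector)
(B) p⃗ = m/v⃗: LHS [L M T^-1], RHS [L^-1 M T] ✗ — momentum is mass times velocity; should be mv⃗ (and division by a vector is undefined)
(C) F⃗ = ma⃗: LHS [L M T^-2], RHS [L M T^-2] ✓ — Force and acceleration are vectors, mass is a scalar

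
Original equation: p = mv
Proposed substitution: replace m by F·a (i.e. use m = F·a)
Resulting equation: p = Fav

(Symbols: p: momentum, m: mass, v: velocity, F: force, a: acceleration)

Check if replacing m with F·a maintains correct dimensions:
No

[m] = [M] and [F·a] = [L^2 M T^-4]. These differ, so the substitution replaces a quantity by one of different dimensions and the result p = Fav has LHS [L M T^-1] vs RHS [L^3 M T^-5] — inconsistent.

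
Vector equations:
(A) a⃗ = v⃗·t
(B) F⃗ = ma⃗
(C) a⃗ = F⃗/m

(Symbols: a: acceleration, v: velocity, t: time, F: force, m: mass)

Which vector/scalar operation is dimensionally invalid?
(A) a⃗ = v⃗·t

(A) a⃗ = v⃗·t: LHS [L T^-2], RHS [L] ✗ — acceleration is velocity per time; should be v⃗/t
(B) F⃗ = ma⃗: LHS [L M T^-2], RHS [L M T^-2] ✓ — Force and acceleration are vectors, mass is a scalar
(C) a⃗ = F⃗/m: LHS [L T^-2], RHS [L T^-2] ✓ — force (vector) divided by mass (scalar)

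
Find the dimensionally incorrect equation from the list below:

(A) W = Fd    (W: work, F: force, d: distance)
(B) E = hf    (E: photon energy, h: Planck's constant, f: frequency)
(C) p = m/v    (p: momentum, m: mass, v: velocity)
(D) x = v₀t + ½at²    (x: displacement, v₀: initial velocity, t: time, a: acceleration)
(C) p = m/v

The equation (C) p = m/v is dimensionally incorrect.

LHS (p): [L M T^-1]
RHS (m/v): [L^-1 M T] ✗

The dimensions do not match. The other three equations balance.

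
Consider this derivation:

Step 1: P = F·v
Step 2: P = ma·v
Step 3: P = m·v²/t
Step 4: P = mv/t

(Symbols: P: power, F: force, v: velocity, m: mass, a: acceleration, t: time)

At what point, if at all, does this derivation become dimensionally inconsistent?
Step 4

Step 1: P = F·v → LHS [L^2 M T^-3], RHS [L^2 M T^-3] ✓
Step 2: P = ma·v → LHS [L^2 M T^-3], RHS [L^2 M T^-3] ✓
Step 3: P = m·v²/t → LHS [L^2 M T^-3], RHS [L^2 M T^-3] ✓
Step 4: P = mv/t → LHS [L^2 M T^-3], RHS [L M T^-2] ✗

The first dimensional inconsistency appears in step 4: P = mv/t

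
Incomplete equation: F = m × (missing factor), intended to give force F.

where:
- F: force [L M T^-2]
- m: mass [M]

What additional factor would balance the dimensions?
a (acceleration), dimensions [L T^-2]

F has dimensions [L M T^-2] and m has dimensions [M].
The missing factor must have dimensions [L M T^-2] / [M] = [L T^-2], i.e. acceleration (a).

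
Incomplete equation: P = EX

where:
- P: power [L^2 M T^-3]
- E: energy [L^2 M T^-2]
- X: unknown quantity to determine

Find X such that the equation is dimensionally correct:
X = f (inverse time / frequency (1/t)), dimensions [T^-1]

P has dimensions [L^2 M T^-3]; the rest of the RHS (E) has dimensions [L^2 M T^-2].
So X must have dimensions [T^-1] — X = f (inverse time / frequency (1/t)).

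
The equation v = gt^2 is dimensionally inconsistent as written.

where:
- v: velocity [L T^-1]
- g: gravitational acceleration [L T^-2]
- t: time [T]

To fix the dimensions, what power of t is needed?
The exponent of t should be 1: v = gt

The LHS v has dimensions [L T^-1]; t has dimensions [T].
As written, the RHS gt^2 (exponent 2 on t) has dimensions [L], which does not match.
With exponent 1, the RHS gt has dimensions [L T^-1], matching the LHS.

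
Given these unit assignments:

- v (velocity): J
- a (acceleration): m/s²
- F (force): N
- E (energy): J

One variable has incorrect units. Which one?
v

The variable v (velocity) should have units m/s, not J.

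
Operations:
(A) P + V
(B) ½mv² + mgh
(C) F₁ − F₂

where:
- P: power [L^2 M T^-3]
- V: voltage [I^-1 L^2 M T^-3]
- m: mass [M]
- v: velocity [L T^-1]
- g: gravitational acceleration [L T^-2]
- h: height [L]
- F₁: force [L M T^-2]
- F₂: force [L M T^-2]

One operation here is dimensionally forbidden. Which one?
(A) P + V

(A) P + V: P [L^2 M T^-3] and V [I^-1 L^2 M T^-3] — different dimensions cannot be added/subtracted ✗
(B) ½mv² + mgh: ½mv² [L^2 M T^-2] and mgh [L^2 M T^-2] — same dimensions ✓
(C) F₁ − F₂: F₁ [L M T^-2] and F₂ [L M T^-2] — same dimensions ✓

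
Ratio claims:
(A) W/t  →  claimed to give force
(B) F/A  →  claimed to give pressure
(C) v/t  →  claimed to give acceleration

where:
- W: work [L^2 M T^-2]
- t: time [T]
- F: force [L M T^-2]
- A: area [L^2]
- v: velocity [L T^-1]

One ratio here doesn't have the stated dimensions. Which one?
(A) W/t does not give force

(A) W/t: [L^2 M T^-3] ≠ force [L M T^-2] ✗
(B) F/A: [L^-1 M T^-2] = pressure [L^-1 M T^-2] ✓
(C) v/t: [L T^-2] = acceleration [L T^-2] ✓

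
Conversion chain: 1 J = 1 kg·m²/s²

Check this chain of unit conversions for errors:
The chain is correct (no errors).

Correct: Joule is defined as kg·m²/s²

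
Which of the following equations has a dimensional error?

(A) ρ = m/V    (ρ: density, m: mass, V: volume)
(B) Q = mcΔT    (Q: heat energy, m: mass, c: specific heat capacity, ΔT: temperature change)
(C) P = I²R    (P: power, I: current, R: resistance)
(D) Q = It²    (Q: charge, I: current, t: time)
(D) Q = It²

The equation (D) Q = It² is dimensionally incorrect.

LHS (Q): [I T]
RHS (It²): [I T^2] ✗

The dimensions do not match. The other three equations balance.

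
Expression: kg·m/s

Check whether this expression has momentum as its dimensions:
Yes

The expression kg·m/s has dimensions [L M T^-1], which is exactly momentum [L M T^-1].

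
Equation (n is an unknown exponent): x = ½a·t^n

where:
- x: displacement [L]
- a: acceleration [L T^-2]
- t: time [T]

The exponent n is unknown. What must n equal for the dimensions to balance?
n = 2

x has dimensions [L]; t has dimensions [T].
The rest of the RHS has dimensions [L T^-2], so t^n must supply [T^2].
With n = 2: ½a·t^2 has dimensions [L], matching the LHS ✓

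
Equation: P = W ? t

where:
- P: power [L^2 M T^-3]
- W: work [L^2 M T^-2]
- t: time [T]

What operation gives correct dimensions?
division (÷): P = W ÷ t

P [L^2 M T^-3]; W [L^2 M T^-2]; t [T].
W × t → [L^2 M T^-1] ✗
W ÷ t → [L^2 M T^-3] ✓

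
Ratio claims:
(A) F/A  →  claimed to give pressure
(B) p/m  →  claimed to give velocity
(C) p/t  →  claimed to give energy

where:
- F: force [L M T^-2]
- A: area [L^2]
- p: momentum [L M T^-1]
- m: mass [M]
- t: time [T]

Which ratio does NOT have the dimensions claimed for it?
(C) p/t does not give energy

(A) F/A: [L^-1 M T^-2] = pressure [L^-1 M T^-2] ✓
(B) p/m: [L T^-1] = velocity [L T^-1] ✓
(C) p/t: [L M T^-2] ≠ energy [L^2 M T^-2] ✗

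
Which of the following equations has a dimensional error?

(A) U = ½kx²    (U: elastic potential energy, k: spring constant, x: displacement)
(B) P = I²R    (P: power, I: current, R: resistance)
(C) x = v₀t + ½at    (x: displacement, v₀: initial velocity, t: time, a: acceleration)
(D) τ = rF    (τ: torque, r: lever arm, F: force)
(C) x = v₀t + ½at

The equation (C) x = v₀t + ½at is dimensionally incorrect.

LHS (x): [L]
RHS terms:
  - v₀t: [L] ✓
  - ½at: [L T^-1] ✗ (does not match LHS)

The dimensions do not match. The other three equations balance.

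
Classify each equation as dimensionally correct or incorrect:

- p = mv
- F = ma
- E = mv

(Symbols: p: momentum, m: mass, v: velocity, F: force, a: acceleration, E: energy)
Dimensionally correct: p = mv, F = ma
Dimensionally incorrect: E = mv
Ordered (correct first, then incorrect): p = mv, F = ma, E = mv

- p = mv: LHS [L M T^-1], RHS [L M T^-1] → correct ✓
- F = ma: LHS [L M T^-2], RHS [L M T^-2] → correct ✓
- E = mv: LHS [L^2 M T^-2], RHS [L M T^-1] → incorrect ✗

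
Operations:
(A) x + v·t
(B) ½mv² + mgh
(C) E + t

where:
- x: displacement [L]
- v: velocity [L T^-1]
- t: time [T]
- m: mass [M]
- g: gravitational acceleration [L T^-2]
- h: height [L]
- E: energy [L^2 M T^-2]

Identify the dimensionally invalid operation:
(C) E + t

(A) x + v·t: x [L] and v·t [L] — same dimensions ✓
(B) ½mv² + mgh: ½mv² [L^2 M T^-2] and mgh [L^2 M T^-2] — same dimensions ✓
(C) E + t: E [L^2 M T^-2] and t [T] — different dimensions cannot be added/subtracted ✗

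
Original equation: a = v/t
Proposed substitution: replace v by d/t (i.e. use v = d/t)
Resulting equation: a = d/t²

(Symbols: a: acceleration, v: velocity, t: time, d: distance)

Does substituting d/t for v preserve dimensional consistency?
Yes

[v] = [L T^-1] and [d/t] = [L T^-1]. These match, so the substitution replaces a quantity by one of the same dimensions and the result a = d/t² has LHS [L T^-2] vs RHS [L T^-2] — still consistent.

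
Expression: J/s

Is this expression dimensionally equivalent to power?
Yes

The expression J/s has dimensions [L^2 M T^-3], which is exactly power [L^2 M T^-3].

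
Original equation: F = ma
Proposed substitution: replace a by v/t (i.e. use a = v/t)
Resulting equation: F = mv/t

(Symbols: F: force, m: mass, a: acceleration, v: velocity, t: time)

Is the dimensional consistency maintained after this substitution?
Yes

[a] = [L T^-2] and [v/t] = [L T^-2]. These match, so the substitution replaces a quantity by one of the same dimensions and the result F = mv/t has LHS [L M T^-2] vs RHS [L M T^-2] — still consistent.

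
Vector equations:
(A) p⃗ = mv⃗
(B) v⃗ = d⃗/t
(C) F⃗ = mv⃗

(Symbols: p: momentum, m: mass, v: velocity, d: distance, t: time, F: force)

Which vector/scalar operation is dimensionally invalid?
(C) F⃗ = mv⃗

(A) p⃗ = mv⃗: LHS [L M T^-1], RHS [L M T^-1] ✓ — mass (scalar) times velocity (vector)
(B) v⃗ = d⃗/t: LHS [L T^-1], RHS [L T^-1] ✓ — displacement (vector) divided by time (scalar)
(C) F⃗ = mv⃗: LHS [L M T^-2], RHS [L M T^-1] ✗ — mass times velocity is momentum, not force; should be ma⃗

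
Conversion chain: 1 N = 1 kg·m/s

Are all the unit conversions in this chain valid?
The chain is incorrect (it contains an error).

Incorrect: Newton is kg·m/s², not kg·m/s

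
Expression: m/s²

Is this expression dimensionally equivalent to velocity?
No

The expression m/s² has dimensions [L T^-2], but velocity has dimensions [L T^-1].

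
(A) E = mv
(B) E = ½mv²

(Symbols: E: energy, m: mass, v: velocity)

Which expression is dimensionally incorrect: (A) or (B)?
(A)

(A) E = mv: LHS [L^2 M T^-2], RHS [L M T^-1] ✗
(B) E = ½mv²: LHS [L^2 M T^-2], RHS [L^2 M T^-2] ✓

Expression (A) E = mv is dimensionally incorrect.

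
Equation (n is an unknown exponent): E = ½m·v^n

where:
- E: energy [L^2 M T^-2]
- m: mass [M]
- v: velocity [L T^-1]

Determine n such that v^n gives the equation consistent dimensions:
n = 2

E has dimensions [L^2 M T^-2]; v has dimensions [L T^-1].
The rest of the RHS has dimensions [M], so v^n must supply [L^2 T^-2].
With n = 2: ½m·v^2 has dimensions [L^2 M T^-2], matching the LHS ✓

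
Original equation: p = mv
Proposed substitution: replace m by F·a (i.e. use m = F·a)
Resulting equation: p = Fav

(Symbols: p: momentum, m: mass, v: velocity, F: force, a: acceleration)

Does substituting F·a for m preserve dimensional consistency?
No

[m] = [M] and [F·a] = [L^2 M T^-4]. These differ, so the substitution replaces a quantity by one of different dimensions and the result p = Fav has LHS [L M T^-1] vs RHS [L^3 M T^-5] — inconsistent.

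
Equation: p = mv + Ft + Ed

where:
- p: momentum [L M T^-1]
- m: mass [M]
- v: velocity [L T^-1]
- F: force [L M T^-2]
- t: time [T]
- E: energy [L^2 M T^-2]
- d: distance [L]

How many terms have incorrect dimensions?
1

LHS p: [L M T^-1]
- mv: [L M T^-1] ✓
- Ft: [L M T^-1] ✓
- Ed: [L^3 M T^-2] ✗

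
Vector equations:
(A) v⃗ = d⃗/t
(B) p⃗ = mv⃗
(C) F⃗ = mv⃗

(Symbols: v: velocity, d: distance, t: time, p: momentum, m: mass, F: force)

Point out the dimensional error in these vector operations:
(C) F⃗ = mv⃗

(A) v⃗ = d⃗/t: LHS [L T^-1], RHS [L T^-1] ✓ — displacement (vector) divided by time (scalar)
(B) p⃗ = mv⃗: LHS [L M T^-1], RHS [L M T^-1] ✓ — mass (scalar) times velocity (vector)
(C) F⃗ = mv⃗: LHS [L M T^-2], RHS [L M T^-1] ✗ — mass times velocity is momentum, not force; should be ma⃗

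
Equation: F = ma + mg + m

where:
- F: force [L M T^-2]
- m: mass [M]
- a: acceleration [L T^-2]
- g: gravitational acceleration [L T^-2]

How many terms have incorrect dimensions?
1

LHS F: [L M T^-2]
- ma: [L M T^-2] ✓
- mg: [L M T^-2] ✓
- m: [M] ✗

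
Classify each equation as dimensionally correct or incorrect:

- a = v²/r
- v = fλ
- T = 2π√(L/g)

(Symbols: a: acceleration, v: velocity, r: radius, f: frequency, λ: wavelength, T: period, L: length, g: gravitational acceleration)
Dimensionally correct: a = v²/r, v = fλ, T = 2π√(L/g)
Dimensionally incorrect: none
Ordered (correct first, then incorrect): a = v²/r, v = fλ, T = 2π√(L/g)

- a = v²/r: LHS [L T^-2], RHS [L T^-2] → correct ✓
- v = fλ: LHS [L T^-1], RHS [L T^-1] → correct ✓
- T = 2π√(L/g): LHS [T], RHS [T] → correct ✓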